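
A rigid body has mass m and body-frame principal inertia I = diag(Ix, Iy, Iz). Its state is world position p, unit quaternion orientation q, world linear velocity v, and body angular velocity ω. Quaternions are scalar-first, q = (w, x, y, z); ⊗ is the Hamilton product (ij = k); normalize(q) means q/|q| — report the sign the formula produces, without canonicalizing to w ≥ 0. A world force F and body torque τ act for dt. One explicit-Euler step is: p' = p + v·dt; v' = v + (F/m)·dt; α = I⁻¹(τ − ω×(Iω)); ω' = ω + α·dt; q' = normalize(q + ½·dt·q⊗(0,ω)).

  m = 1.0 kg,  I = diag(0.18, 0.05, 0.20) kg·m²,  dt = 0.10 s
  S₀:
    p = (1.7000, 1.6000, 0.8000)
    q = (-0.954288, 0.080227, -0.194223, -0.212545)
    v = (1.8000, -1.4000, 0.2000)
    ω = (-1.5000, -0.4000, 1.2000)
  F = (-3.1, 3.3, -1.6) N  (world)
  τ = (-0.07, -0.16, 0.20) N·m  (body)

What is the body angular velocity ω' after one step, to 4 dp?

angular accel α = (0.0111, -3.9200, 1.3900)
new body rate ω' = (-1.4989, -0.7920, 1.3390)

ω' = (-1.4989, -0.7920, 1.3390)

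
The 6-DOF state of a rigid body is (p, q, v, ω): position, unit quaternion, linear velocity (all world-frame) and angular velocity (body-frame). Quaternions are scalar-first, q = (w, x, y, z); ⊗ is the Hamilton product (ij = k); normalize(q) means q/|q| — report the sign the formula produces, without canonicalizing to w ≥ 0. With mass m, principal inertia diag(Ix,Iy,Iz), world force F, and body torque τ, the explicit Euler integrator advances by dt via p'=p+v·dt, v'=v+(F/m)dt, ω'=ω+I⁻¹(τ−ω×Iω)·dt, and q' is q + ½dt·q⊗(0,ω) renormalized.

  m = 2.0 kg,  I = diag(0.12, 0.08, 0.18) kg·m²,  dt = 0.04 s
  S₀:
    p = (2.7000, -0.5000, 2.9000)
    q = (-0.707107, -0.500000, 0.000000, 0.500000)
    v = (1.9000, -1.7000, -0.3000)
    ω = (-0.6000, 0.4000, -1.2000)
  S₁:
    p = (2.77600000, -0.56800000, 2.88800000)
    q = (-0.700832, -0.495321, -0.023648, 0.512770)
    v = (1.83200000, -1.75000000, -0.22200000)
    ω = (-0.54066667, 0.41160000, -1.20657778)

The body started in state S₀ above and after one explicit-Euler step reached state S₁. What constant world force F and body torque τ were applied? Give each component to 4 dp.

F = (-3.4000, -2.5000, 3.9000)
τ = (0.1300, -0.0200, -0.0200)

velocity change Δv = (-0.06800000, -0.05000000, 0.07800000)
applied force F = (-3.4000, -2.5000, 3.9000)
Δω = ω₁−ω₀ = (0.05933333, 0.01160000, -0.00657778)
precession coupling = (-0.0480, -0.0432, 0.0096)
τ = I·(Δω/dt) + ω₀×(Iω₀) = (0.1300, -0.0200, -0.0200)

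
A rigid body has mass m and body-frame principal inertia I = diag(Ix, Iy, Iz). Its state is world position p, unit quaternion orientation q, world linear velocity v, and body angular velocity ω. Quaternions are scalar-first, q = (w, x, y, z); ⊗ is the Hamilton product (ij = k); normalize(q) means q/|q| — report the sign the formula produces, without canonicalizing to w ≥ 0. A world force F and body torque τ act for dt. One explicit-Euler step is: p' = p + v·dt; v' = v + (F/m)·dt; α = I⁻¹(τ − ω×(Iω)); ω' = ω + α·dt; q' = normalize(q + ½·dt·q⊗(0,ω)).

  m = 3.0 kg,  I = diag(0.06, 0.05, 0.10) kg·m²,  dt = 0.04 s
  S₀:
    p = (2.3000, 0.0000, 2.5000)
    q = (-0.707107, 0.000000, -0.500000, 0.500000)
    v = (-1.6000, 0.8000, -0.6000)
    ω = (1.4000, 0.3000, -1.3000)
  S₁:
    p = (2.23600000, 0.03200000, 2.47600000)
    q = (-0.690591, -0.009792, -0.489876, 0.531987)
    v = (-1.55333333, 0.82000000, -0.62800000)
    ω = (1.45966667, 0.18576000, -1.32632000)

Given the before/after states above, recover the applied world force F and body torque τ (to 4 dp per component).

F = (3.5000, 1.5000, -2.1000)
τ = (0.0700, -0.0700, -0.0700)

Δv = v₁−v₀ = (0.04666667, 0.02000000, -0.02800000)
F = m·Δv/dt = (3.5000, 1.5000, -2.1000)
Δω = ω₁−ω₀ = (0.05966667, -0.11424000, -0.02632000)
gyro term ω₀×Iω₀ = (-0.0195, 0.0728, -0.0042)
applied torque τ = (0.0700, -0.0700, -0.0700)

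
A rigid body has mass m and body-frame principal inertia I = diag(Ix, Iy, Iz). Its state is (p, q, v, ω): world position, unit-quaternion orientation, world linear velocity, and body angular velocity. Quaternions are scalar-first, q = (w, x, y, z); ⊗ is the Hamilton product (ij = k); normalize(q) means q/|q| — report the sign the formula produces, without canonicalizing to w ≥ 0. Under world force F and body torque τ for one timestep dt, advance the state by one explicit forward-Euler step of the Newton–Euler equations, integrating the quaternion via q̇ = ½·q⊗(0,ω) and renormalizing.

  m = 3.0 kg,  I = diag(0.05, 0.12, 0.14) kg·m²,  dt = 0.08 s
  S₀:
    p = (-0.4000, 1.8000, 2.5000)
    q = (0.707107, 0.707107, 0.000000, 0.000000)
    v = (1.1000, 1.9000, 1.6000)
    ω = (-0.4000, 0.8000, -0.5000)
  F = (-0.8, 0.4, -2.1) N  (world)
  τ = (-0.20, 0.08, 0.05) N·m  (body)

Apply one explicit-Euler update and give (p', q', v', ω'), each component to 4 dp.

p' = (-0.3120, 1.9520, 2.6280)
q' = (0.7178, 0.6952, 0.0367, 0.0085)
v' = (1.0787, 1.9107, 1.5440)
ω' = (-0.7072, 0.8653, -0.4586)

new position p' = (-0.3120, 1.9520, 2.6280)
v + (F/m)dt = (1.0787, 1.9107, 1.5440)
precession coupling ω×(Iω) = (-0.0080, -0.0180, -0.0224)
α = I⁻¹(τ − ω×Iω) = (-3.8400, 0.8167, 0.5171)
new body rate ω' = (-0.7072, 0.8653, -0.4586)
q⊗(0,ω) = (0.2828428, -0.2828428, 0.9192391, 0.2121321)
q + ½dt·q⊗(0,ω), renormalized = (0.7178, 0.6952, 0.0367, 0.0085)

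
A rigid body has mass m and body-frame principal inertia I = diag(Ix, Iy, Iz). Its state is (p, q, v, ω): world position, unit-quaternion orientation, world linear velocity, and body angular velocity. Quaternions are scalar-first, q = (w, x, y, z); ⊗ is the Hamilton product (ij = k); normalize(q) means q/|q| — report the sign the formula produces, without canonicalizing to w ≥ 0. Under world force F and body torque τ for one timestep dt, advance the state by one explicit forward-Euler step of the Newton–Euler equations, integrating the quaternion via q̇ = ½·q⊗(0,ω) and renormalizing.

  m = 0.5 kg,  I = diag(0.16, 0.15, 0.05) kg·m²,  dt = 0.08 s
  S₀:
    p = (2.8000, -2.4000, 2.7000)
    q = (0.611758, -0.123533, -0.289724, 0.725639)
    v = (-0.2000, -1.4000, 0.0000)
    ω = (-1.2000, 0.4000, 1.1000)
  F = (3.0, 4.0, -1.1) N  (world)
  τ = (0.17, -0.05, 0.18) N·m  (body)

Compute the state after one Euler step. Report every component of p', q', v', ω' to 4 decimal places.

p' = (2.7840, -2.5120, 2.7000)
q' = (0.5772, -0.1769, -0.3086, 0.7350)
v' = (0.2800, -0.7600, -0.1760)
ω' = (-1.0930, 0.4508, 1.3803)

gyro term ω×Iω = (-0.0440, -0.1452, 0.0048)
angular accel α = (1.3375, 0.6347, 3.5040)
ω' = ω + α·dt = (-1.0930, 0.4508, 1.3803)
q⊗(0,ω) = (-0.8305529, -1.3430616, -0.4901773, 0.2758518)
updated quaternion q' = (0.5772, -0.1769, -0.3086, 0.7350)
a = (6.0000, 8.0000, -2.2000)
new position p' = (2.7840, -2.5120, 2.7000)
v' = v + a·dt = (0.2800, -0.7600, -0.1760)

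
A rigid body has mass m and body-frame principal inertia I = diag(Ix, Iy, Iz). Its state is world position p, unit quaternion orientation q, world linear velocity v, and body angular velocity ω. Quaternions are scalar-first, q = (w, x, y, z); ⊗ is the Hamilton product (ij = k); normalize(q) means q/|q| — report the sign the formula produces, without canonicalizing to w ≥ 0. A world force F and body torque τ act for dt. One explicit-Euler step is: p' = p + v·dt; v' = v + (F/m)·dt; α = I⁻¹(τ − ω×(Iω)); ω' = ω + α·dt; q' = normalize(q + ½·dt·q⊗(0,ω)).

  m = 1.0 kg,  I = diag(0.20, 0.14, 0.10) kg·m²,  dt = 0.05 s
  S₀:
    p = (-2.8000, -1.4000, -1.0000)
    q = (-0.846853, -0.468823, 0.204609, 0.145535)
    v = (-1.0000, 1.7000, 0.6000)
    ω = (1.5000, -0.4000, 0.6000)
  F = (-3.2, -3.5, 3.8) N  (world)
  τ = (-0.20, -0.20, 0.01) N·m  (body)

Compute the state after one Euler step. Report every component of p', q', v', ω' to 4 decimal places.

p' = (-2.8500, -1.3150, -0.9700)
q' = (-0.8287, -0.4956, 0.2254, 0.1297)
v' = (-1.1600, 1.5250, 0.7900)
ω' = (1.4476, -0.5036, 0.5870)

a = (-3.2000, -3.5000, 3.8000)
p + v·dt = (-2.8500, -1.3150, -0.9700)
v + (F/m)dt = (-1.1600, 1.5250, 0.7900)
ω×(Iω) gyroscopic = (0.0096, 0.0900, 0.0360)
α = I⁻¹(τ − ω×Iω) = (-1.0480, -2.0714, -0.2600)
new body rate ω' = (1.4476, -0.5036, 0.5870)
Hamilton product q⊗(0,ω) = (0.6977571, -1.0893001, 0.8383375, -0.6274961)
q + ½dt·q⊗(0,ω), renormalized = (-0.8287, -0.4956, 0.2254, 0.1297)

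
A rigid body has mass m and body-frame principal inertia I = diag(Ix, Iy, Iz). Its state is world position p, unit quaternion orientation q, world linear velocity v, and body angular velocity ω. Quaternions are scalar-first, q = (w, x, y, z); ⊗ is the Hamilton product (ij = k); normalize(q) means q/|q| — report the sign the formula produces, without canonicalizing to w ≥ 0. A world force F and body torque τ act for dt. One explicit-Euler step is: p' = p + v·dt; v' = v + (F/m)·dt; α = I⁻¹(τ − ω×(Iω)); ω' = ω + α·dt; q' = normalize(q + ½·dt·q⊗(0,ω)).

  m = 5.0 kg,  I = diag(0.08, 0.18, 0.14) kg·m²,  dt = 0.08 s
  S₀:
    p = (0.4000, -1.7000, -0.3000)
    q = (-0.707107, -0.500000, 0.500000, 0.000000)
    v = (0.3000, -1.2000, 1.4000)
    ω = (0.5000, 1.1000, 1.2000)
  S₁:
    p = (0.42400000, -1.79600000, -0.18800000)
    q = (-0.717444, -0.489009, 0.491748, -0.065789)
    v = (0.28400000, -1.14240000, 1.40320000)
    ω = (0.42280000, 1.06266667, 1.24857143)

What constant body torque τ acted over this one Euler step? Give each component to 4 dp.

ω₁ − ω₀ = (-0.07720000, -0.03733333, 0.04857143)
ω₀×(Iω₀) = (-0.0528, -0.0360, 0.0550)
applied torque τ = (-0.1300, -0.1200, 0.1400)

τ = (-0.1300, -0.1200, 0.1400)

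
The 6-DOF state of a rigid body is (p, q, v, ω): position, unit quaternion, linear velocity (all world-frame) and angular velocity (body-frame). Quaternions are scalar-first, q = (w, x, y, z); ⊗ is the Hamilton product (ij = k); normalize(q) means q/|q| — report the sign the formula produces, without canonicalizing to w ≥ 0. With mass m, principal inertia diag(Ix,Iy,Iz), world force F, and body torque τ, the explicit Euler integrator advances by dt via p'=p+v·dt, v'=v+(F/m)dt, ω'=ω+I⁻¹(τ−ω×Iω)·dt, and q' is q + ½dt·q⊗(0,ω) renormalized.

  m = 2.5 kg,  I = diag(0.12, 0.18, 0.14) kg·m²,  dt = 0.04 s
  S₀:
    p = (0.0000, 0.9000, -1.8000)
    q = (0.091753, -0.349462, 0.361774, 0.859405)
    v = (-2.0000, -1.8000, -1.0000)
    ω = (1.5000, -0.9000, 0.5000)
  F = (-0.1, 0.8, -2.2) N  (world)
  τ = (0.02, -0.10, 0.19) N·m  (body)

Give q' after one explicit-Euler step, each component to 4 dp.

q' = (0.1001, -0.3274, 0.3891, 0.8552)

q⊗(0,ω) = (0.4200871, 1.0919810, 1.3812608, -0.1822687)
updated quaternion q' = (0.1001, -0.3274, 0.3891, 0.8552)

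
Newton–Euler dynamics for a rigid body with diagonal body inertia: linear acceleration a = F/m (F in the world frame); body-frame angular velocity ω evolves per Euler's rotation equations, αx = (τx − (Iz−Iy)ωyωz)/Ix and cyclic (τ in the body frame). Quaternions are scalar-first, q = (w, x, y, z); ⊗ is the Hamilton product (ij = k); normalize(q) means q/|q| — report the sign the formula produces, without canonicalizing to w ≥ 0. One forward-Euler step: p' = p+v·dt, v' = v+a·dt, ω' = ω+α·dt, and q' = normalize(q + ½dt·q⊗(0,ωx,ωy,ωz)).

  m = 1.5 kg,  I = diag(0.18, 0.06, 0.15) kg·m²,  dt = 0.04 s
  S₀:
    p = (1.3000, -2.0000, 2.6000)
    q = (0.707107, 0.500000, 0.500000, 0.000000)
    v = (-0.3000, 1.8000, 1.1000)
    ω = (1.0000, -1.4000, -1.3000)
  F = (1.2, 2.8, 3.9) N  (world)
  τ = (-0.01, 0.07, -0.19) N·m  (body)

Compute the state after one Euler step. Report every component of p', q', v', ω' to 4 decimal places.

angular accel α = (-0.9656, 1.8167, -2.3867)
ω + α·dt = (0.9614, -1.3273, -1.3955)
Hamilton product q⊗(0,ω) = (0.2000000, 0.0571070, -0.3399498, -2.1192391)
q' = normalize(q + ½dt·q⊗(0,ω)) = (0.7104, 0.5007, 0.4927, -0.0423)
a = (0.8000, 1.8667, 2.6000)
p + v·dt = (1.2880, -1.9280, 2.6440)
new velocity v' = (-0.2680, 1.8747, 1.2040)

p' = (1.2880, -1.9280, 2.6440)
q' = (0.7104, 0.5007, 0.4927, -0.0423)
v' = (-0.2680, 1.8747, 1.2040)
ω' = (0.9614, -1.3273, -1.3955)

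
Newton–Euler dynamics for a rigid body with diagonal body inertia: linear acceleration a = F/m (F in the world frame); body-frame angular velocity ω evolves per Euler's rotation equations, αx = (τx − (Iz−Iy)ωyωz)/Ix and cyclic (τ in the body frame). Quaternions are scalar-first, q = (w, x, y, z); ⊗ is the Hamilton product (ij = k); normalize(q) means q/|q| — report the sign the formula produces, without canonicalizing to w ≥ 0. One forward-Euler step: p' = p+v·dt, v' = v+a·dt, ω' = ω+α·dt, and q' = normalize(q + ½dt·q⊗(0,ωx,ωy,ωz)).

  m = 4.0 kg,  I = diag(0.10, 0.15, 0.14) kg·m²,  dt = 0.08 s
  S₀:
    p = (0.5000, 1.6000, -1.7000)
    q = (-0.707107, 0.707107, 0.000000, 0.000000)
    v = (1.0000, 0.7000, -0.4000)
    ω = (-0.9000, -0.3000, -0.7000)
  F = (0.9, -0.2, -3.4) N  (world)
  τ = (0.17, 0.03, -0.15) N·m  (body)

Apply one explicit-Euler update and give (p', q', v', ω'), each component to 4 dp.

a = (0.2250, -0.0500, -0.8500)
p + v·dt = (0.5800, 1.6560, -1.7320)
v' = v + a·dt = (1.0180, 0.6960, -0.4680)
angular accel α = (1.7210, 0.3680, -1.1679)
ω' = ω + α·dt = (-0.7623, -0.2706, -0.7934)
Hamilton product q⊗(0,ω) = (0.6363963, 0.6363963, 0.7071070, 0.2828428)
q' = normalize(q + ½dt·q⊗(0,ω)) = (-0.6809, 0.7317, 0.0283, 0.0113)

p' = (0.5800, 1.6560, -1.7320)
q' = (-0.6809, 0.7317, 0.0283, 0.0113)
v' = (1.0180, 0.6960, -0.4680)
ω' = (-0.7623, -0.2706, -0.7934)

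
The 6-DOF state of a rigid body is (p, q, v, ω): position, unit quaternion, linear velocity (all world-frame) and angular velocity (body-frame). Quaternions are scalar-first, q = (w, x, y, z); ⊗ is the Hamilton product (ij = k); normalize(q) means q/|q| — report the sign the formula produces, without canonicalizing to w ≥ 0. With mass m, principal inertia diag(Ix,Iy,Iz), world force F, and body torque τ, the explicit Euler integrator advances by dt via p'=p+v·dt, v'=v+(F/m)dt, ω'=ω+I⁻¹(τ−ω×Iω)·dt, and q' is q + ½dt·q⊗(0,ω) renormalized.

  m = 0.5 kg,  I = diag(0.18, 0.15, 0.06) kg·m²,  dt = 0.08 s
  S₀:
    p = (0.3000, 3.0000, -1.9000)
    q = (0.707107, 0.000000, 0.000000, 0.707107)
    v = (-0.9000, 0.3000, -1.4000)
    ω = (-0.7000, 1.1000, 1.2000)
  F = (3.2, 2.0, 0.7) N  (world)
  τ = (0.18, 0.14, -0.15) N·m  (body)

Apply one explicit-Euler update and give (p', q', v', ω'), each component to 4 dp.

p' = (0.2280, 3.0240, -2.0120)
q' = (0.6715, -0.0508, 0.0113, 0.7392)
v' = (-0.3880, 0.6200, -1.2880)
ω' = (-0.5672, 1.2284, 0.9692)

p + v·dt = (0.2280, 3.0240, -2.0120)
v' = v + a·dt = (-0.3880, 0.6200, -1.2880)
ω×(Iω) gyroscopic = (-0.1188, -0.1008, 0.0231)
(τ − ω×Iω)/I = (1.6600, 1.6053, -2.8850)
new body rate ω' = (-0.5672, 1.2284, 0.9692)
q⊗(0,ω) = (-0.8485284, -1.2727926, 0.2828428, 0.8485284)
updated quaternion q' = (0.6715, -0.0508, 0.0113, 0.7392)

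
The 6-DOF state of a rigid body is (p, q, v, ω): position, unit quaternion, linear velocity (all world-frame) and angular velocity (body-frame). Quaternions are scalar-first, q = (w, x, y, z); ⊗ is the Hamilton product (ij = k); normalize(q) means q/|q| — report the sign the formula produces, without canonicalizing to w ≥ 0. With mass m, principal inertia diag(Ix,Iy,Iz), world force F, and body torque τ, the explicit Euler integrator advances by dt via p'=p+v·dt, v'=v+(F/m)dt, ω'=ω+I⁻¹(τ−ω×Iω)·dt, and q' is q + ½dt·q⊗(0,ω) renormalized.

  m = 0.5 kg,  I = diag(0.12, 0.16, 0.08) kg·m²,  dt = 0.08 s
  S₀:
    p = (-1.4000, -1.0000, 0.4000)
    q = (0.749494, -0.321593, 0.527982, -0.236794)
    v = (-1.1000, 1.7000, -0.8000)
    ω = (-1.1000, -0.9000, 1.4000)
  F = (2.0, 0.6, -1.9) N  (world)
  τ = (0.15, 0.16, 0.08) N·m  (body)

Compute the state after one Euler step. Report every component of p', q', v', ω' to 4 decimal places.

precession coupling ω×(Iω) = (0.1008, -0.0616, 0.0396)
α = I⁻¹(τ − ω×Iω) = (0.4100, 1.3850, 0.5050)
new body rate ω' = (-1.0672, -0.7892, 1.4404)
q⊗(0,ω) = (0.4529431, -0.2983832, 0.0361590, 1.9195055)
q + ½dt·q⊗(0,ω), renormalized = (0.7652, -0.3325, 0.5278, -0.1595)
new position p' = (-1.4880, -0.8640, 0.3360)
v + (F/m)dt = (-0.7800, 1.7960, -1.1040)

p' = (-1.4880, -0.8640, 0.3360)
q' = (0.7652, -0.3325, 0.5278, -0.1595)
v' = (-0.7800, 1.7960, -1.1040)
ω' = (-1.0672, -0.7892, 1.4404)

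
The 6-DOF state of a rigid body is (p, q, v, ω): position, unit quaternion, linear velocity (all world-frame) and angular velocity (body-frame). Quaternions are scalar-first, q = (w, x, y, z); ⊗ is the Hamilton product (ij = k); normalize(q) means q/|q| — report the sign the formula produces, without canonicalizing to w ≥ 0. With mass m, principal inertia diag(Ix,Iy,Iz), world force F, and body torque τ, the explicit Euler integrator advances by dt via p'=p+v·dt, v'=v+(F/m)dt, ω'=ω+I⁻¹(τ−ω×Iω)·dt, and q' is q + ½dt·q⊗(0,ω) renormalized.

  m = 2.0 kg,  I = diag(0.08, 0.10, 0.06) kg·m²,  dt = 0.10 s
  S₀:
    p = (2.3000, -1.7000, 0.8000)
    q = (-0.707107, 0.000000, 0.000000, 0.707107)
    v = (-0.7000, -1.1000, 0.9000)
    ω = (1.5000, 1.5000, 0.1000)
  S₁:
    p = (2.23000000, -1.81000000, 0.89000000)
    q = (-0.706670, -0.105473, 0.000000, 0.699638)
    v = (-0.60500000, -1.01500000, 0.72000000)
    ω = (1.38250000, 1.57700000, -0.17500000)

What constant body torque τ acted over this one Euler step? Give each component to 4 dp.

Δω = ω₁−ω₀ = (-0.11750000, 0.07700000, -0.27500000)
precession coupling = (-0.0060, 0.0030, 0.0450)
applied torque τ = (-0.1000, 0.0800, -0.1200)

τ = (-0.1000, 0.0800, -0.1200)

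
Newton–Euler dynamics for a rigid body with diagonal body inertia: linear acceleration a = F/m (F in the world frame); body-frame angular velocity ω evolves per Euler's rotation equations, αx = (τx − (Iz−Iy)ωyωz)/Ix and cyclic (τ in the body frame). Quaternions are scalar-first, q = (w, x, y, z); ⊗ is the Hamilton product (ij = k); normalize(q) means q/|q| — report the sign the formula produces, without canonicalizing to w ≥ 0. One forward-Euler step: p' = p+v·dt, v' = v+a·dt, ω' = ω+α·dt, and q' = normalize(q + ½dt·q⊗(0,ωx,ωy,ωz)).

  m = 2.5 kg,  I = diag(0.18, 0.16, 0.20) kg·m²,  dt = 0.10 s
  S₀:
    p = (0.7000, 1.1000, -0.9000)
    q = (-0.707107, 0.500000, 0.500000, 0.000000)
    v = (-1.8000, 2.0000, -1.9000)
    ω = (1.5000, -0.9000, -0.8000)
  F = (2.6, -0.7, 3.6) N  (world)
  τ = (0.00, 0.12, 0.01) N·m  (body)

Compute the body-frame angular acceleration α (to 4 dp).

gyro term ω×Iω = (0.0288, 0.0240, 0.0270)
(τ − ω×Iω)/I = (-0.1600, 0.6000, -0.0850)

α = (-0.1600, 0.6000, -0.0850)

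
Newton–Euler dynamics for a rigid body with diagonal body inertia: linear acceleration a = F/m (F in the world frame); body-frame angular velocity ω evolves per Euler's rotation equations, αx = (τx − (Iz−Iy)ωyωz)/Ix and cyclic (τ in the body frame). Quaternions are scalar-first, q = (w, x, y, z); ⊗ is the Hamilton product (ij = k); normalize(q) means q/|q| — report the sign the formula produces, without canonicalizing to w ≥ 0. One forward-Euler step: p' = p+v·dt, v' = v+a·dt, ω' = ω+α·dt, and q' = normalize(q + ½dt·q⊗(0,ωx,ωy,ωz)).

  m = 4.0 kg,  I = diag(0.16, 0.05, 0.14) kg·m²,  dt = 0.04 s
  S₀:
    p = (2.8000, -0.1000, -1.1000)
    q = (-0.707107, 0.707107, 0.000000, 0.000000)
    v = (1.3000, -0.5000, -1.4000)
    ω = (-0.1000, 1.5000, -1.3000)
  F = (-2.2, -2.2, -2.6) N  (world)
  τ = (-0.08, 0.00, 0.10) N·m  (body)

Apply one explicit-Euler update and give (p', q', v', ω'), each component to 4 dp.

p' = (2.8520, -0.1200, -1.1560)
q' = (-0.7051, 0.7080, -0.0028, 0.0396)
v' = (1.2780, -0.5220, -1.4260)
ω' = (-0.0761, 1.4979, -1.2761)

gyro term ω×Iω = (-0.1755, 0.0026, 0.0165)
(τ − ω×Iω)/I = (0.5969, -0.0520, 0.5964)
ω' = ω + α·dt = (-0.0761, 1.4979, -1.2761)
2q̇ = q⊗(0,ω) = (0.0707107, 0.0707107, -0.1414214, 1.9798996)
updated quaternion q' = (-0.7051, 0.7080, -0.0028, 0.0396)
p' = p + v·dt = (2.8520, -0.1200, -1.1560)
v + (F/m)dt = (1.2780, -0.5220, -1.4260)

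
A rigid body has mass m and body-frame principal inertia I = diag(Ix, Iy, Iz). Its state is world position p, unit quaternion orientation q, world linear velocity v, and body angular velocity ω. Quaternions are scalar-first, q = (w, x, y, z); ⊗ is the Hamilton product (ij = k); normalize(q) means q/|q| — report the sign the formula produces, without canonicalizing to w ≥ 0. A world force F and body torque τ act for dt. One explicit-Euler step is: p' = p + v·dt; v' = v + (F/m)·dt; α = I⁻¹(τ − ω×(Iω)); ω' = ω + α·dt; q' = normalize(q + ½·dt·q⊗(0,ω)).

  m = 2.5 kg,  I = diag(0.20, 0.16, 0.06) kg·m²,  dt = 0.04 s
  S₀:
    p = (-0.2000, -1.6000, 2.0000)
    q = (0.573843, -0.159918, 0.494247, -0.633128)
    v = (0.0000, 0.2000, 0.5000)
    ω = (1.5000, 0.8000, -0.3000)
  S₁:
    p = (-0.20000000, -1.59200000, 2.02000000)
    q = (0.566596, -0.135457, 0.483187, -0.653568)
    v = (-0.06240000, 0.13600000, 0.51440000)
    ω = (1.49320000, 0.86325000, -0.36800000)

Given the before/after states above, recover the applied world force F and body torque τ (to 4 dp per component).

F = (-3.9000, -4.0000, 0.9000)
τ = (-0.0100, 0.1900, -0.1500)

velocity change Δv = (-0.06240000, -0.06400000, 0.01440000)
m·(v₁−v₀)/dt = (-3.9000, -4.0000, 0.9000)
ω₁ − ω₀ = (-0.00680000, 0.06325000, -0.06800000)
τ = I·(Δω/dt) + ω₀×(Iω₀) = (-0.0100, 0.1900, -0.1500)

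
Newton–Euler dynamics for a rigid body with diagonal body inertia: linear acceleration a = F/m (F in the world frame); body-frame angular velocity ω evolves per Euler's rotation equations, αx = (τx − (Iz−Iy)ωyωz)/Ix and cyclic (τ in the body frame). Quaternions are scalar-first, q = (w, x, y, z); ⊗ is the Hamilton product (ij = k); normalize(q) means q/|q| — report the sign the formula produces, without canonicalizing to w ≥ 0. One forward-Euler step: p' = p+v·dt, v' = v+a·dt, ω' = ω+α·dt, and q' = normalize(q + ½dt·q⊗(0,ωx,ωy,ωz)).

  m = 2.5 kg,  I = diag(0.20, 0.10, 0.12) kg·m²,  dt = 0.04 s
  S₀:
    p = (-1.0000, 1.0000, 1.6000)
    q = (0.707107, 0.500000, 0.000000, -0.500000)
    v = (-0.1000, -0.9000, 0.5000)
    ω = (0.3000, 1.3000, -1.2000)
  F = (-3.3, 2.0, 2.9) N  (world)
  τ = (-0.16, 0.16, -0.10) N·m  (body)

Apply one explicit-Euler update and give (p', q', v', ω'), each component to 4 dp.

p' = (-1.0040, 0.9640, 1.6200)
q' = (0.6917, 0.5169, 0.0274, -0.5036)
v' = (-0.1528, -0.8680, 0.5464)
ω' = (0.2742, 1.3755, -1.2203)

ω×(Iω) gyroscopic = (-0.0312, -0.0288, -0.0390)
α = I⁻¹(τ − ω×Iω) = (-0.6440, 1.8880, -0.5083)
ω + α·dt = (0.2742, 1.3755, -1.2203)
2q̇ = q⊗(0,ω) = (-0.7500000, 0.8621321, 1.3692391, -0.1985284)
q + ½dt·q⊗(0,ω), renormalized = (0.6917, 0.5169, 0.0274, -0.5036)
linear accel F/m = (-1.3200, 0.8000, 1.1600)
p' = p + v·dt = (-1.0040, 0.9640, 1.6200)
v' = v + a·dt = (-0.1528, -0.8680, 0.5464)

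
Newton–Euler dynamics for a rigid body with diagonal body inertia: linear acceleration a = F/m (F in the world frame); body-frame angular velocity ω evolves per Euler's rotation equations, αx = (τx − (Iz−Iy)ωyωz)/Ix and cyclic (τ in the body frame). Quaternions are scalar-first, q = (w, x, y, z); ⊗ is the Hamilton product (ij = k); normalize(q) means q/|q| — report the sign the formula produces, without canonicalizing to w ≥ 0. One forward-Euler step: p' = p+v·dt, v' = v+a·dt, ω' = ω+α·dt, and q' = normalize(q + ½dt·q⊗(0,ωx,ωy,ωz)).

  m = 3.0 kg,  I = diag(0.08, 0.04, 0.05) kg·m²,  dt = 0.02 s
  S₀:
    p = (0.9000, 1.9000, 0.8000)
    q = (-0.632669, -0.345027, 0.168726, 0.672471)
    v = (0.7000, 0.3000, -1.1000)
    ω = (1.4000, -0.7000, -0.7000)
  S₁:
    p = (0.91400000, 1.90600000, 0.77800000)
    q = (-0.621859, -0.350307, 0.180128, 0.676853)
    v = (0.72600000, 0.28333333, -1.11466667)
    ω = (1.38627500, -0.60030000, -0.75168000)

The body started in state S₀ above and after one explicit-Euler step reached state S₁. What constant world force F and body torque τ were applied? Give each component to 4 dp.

Δω = ω₁−ω₀ = (-0.01372500, 0.09970000, -0.05168000)
precession coupling = (0.0049, -0.0294, 0.0392)
I·α + gyro = (-0.0500, 0.1700, -0.0900)
Δv = v₁−v₀ = (0.02600000, -0.01666667, -0.01466667)
F = m·Δv/dt = (3.9000, -2.5000, -2.2000)

F = (3.9000, -2.5000, -2.2000)
τ = (-0.0500, 0.1700, -0.0900)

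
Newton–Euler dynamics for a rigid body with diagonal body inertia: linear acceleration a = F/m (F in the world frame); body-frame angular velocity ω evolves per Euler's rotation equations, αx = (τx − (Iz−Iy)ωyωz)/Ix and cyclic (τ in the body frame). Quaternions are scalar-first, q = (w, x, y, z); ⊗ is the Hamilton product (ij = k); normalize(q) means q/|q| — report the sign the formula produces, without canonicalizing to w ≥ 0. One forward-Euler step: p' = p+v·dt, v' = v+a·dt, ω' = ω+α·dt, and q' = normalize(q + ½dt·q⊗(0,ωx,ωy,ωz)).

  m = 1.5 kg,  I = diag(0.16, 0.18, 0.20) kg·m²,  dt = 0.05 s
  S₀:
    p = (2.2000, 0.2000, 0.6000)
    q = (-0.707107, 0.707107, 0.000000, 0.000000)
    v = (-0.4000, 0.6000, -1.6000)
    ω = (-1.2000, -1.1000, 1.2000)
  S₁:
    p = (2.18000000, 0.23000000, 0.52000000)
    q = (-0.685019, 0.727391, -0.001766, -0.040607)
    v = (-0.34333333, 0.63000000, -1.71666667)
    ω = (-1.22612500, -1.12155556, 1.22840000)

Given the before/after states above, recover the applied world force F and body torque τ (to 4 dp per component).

F = (1.7000, 0.9000, -3.5000)
τ = (-0.1100, -0.0200, 0.1400)

v₁ − v₀ = (0.05666667, 0.03000000, -0.11666667)
m·(v₁−v₀)/dt = (1.7000, 0.9000, -3.5000)
rate change Δω = (-0.02612500, -0.02155556, 0.02840000)
I·α + gyro = (-0.1100, -0.0200, 0.1400)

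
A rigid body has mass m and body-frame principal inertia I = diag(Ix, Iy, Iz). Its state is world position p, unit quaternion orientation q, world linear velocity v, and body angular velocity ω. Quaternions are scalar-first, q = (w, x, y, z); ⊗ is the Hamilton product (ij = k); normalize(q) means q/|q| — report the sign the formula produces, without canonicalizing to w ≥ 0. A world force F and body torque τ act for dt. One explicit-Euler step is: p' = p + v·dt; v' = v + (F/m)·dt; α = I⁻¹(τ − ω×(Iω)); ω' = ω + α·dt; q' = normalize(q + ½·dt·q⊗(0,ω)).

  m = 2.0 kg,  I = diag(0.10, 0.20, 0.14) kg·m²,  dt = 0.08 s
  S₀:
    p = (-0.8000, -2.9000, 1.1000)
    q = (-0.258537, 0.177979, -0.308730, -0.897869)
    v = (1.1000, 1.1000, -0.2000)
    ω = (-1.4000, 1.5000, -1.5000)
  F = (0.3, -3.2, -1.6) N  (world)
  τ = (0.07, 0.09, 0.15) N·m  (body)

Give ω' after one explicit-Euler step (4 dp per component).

angular accel α = (-0.6500, 0.8700, 2.5714)
ω + α·dt = (-1.4520, 1.5696, -1.2943)

ω' = (-1.4520, 1.5696, -1.2943)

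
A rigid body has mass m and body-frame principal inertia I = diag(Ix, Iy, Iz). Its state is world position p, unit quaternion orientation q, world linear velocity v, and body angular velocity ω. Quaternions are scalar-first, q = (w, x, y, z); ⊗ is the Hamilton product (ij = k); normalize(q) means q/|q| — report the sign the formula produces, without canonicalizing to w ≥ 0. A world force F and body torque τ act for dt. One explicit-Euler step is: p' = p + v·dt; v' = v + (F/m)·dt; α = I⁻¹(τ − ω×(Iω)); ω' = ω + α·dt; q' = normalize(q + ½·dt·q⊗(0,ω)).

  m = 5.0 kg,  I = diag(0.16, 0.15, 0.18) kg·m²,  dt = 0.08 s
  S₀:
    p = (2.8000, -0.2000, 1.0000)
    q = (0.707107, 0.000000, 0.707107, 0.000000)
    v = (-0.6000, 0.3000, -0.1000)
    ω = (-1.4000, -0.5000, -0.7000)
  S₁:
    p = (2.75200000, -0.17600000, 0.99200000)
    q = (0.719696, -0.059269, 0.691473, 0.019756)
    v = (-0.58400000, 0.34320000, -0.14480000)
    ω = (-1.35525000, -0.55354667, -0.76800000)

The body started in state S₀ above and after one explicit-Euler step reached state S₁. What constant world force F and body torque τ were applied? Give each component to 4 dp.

ω₁ − ω₀ = (0.04475000, -0.05354667, -0.06800000)
precession coupling = (0.0105, -0.0196, -0.0070)
τ = I·(Δω/dt) + ω₀×(Iω₀) = (0.1000, -0.1200, -0.1600)
v₁ − v₀ = (0.01600000, 0.04320000, -0.04480000)
F = m·Δv/dt = (1.0000, 2.7000, -2.8000)

F = (1.0000, 2.7000, -2.8000)
τ = (0.1000, -0.1200, -0.1600)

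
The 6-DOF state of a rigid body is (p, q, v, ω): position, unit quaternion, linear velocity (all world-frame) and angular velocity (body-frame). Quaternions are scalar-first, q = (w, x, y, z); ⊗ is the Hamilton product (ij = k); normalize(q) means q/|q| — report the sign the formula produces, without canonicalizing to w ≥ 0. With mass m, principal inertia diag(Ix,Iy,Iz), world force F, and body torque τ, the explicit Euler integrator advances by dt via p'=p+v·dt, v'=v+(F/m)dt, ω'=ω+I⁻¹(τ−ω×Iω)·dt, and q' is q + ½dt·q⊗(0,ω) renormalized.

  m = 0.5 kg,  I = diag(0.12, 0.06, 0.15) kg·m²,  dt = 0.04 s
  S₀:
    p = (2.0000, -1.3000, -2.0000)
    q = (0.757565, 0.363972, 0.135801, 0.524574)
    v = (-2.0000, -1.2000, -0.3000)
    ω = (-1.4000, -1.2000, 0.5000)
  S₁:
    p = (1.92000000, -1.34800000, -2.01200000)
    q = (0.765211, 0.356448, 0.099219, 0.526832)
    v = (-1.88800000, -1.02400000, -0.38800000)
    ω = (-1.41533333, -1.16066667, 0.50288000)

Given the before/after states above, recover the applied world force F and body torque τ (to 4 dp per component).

Δω = ω₁−ω₀ = (-0.01533333, 0.03933333, 0.00288000)
precession coupling = (-0.0540, 0.0210, -0.1008)
τ = I·(Δω/dt) + ω₀×(Iω₀) = (-0.1000, 0.0800, -0.0900)
velocity change Δv = (0.11200000, 0.17600000, -0.08800000)
applied force F = (1.4000, 2.2000, -1.1000)

F = (1.4000, 2.2000, -1.1000)
τ = (-0.1000, 0.0800, -0.0900)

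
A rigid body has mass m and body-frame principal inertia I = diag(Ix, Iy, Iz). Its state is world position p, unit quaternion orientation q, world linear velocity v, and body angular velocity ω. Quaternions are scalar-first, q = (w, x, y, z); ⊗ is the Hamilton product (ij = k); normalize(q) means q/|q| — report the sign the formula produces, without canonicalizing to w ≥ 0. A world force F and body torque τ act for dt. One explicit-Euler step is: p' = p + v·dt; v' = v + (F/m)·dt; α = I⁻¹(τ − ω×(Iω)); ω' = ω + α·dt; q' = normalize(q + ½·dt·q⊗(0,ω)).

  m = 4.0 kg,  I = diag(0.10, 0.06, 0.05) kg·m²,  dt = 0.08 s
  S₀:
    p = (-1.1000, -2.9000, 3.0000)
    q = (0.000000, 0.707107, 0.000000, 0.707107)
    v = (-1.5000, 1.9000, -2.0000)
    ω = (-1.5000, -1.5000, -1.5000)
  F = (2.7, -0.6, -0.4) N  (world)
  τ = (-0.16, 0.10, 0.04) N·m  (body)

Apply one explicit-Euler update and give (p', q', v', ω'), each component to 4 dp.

p' = (-1.2200, -2.7480, 2.8400)
q' = (0.0844, 0.7455, 0.0000, 0.6611)
v' = (-1.4460, 1.8880, -2.0080)
ω' = (-1.6100, -1.5167, -1.2920)

a = F/m = (0.6750, -0.1500, -0.1000)
new position p' = (-1.2200, -2.7480, 2.8400)
new velocity v' = (-1.4460, 1.8880, -2.0080)
(τ − ω×Iω)/I = (-1.3750, -0.2083, 2.6000)
new body rate ω' = (-1.6100, -1.5167, -1.2920)
2q̇ = q⊗(0,ω) = (2.1213210, 1.0606605, 0.0000000, -1.0606605)
updated quaternion q' = (0.0844, 0.7455, 0.0000, 0.6611)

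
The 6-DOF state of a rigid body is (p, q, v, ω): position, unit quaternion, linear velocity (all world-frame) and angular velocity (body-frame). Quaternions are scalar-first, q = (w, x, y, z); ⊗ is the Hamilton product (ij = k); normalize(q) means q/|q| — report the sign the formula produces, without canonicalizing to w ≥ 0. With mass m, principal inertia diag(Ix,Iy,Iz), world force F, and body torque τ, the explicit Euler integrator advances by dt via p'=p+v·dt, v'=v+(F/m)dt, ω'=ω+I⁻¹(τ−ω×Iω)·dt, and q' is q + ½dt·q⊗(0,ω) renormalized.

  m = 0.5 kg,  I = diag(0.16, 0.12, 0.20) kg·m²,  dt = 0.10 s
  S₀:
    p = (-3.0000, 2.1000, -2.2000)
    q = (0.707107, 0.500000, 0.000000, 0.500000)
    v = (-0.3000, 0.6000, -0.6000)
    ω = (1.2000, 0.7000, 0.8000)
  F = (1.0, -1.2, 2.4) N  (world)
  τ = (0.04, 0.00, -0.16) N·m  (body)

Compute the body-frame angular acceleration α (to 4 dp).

ω×(Iω) gyroscopic = (0.0448, -0.0384, -0.0336)
angular accel α = (-0.0300, 0.3200, -0.6320)

α = (-0.0300, 0.3200, -0.6320)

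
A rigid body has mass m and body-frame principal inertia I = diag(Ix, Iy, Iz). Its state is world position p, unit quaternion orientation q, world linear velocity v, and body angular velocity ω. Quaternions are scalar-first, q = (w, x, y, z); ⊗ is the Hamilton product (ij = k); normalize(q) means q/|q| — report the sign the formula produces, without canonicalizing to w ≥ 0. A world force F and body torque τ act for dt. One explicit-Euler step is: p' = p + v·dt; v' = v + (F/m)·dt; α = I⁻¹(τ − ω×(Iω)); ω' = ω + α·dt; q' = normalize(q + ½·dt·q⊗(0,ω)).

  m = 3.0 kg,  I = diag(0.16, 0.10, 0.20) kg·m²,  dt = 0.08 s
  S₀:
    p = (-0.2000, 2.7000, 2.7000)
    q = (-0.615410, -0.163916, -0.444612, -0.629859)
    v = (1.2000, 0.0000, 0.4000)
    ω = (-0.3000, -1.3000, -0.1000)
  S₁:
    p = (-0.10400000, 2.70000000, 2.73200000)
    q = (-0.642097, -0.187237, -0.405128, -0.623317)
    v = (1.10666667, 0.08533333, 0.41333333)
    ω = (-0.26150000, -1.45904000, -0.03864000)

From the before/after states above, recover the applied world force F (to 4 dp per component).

v₁ − v₀ = (-0.09333333, 0.08533333, 0.01333333)
m·(v₁−v₀)/dt = (-3.5000, 3.2000, 0.5000)

F = (-3.5000, 3.2000, 0.5000)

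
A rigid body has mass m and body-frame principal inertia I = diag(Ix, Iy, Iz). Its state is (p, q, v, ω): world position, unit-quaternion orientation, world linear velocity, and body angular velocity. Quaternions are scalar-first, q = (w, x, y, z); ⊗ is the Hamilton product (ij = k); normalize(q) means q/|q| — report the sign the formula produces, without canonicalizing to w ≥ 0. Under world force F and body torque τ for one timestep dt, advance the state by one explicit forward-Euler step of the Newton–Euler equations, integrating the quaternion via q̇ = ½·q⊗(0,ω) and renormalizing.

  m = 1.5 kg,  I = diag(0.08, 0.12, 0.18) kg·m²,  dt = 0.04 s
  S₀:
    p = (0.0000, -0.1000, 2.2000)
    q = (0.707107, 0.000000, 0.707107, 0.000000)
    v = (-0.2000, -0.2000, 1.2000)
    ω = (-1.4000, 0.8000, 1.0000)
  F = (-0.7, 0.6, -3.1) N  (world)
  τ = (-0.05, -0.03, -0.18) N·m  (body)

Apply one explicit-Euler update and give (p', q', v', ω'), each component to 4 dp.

p' = (-0.0080, -0.1080, 2.2480)
q' = (0.6953, -0.0057, 0.7179, 0.0339)
v' = (-0.2187, -0.1840, 1.1173)
ω' = (-1.4490, 0.7433, 0.9700)

p + v·dt = (-0.0080, -0.1080, 2.2480)
v + (F/m)dt = (-0.2187, -0.1840, 1.1173)
angular accel α = (-1.2250, -1.4167, -0.7511)
ω' = ω + α·dt = (-1.4490, 0.7433, 0.9700)
Hamilton product q⊗(0,ω) = (-0.5656856, -0.2828428, 0.5656856, 1.6970568)
updated quaternion q' = (0.6953, -0.0057, 0.7179, 0.0339)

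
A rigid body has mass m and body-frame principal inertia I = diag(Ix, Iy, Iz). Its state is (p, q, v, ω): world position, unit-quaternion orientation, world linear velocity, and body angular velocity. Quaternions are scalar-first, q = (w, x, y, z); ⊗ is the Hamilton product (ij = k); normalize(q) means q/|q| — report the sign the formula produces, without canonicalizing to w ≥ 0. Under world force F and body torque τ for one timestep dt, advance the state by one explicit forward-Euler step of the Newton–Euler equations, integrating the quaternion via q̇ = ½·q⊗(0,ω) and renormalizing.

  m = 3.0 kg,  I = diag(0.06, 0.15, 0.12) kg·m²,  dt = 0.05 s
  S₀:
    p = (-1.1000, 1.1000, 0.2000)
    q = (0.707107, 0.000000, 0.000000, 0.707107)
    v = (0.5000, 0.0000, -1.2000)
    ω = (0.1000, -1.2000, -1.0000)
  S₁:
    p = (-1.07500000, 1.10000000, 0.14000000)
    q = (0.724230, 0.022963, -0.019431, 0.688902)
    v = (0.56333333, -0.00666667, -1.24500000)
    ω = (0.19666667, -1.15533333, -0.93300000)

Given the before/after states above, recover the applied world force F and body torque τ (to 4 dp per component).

v₁ − v₀ = (0.06333333, -0.00666667, -0.04500000)
F = m·Δv/dt = (3.8000, -0.4000, -2.7000)
Δω = ω₁−ω₀ = (0.09666667, 0.04466667, 0.06700000)
I·α + gyro = (0.0800, 0.1400, 0.1500)

F = (3.8000, -0.4000, -2.7000)
τ = (0.0800, 0.1400, 0.1500)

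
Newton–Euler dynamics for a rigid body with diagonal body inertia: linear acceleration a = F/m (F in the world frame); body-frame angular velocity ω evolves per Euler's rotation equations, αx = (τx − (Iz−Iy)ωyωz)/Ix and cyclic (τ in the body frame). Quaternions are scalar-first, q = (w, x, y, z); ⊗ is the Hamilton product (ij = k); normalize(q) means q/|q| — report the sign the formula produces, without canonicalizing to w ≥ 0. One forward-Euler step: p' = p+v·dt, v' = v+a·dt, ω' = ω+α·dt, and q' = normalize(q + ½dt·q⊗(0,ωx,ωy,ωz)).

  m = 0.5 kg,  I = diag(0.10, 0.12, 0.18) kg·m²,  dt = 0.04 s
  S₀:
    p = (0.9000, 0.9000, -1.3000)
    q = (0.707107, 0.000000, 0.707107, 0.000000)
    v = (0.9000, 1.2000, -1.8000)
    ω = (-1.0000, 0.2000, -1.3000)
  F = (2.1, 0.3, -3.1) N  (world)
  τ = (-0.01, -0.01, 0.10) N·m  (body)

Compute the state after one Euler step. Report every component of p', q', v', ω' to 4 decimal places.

p' = (0.9360, 0.9480, -1.3720)
q' = (0.7039, -0.0325, 0.7095, -0.0042)
v' = (1.0680, 1.2240, -2.0480)
ω' = (-0.9978, 0.2313, -1.2769)

a = F/m = (4.2000, 0.6000, -6.2000)
p + v·dt = (0.9360, 0.9480, -1.3720)
v' = v + a·dt = (1.0680, 1.2240, -2.0480)
gyro term ω×Iω = (-0.0156, -0.1040, -0.0040)
(τ − ω×Iω)/I = (0.0560, 0.7833, 0.5778)
new body rate ω' = (-0.9978, 0.2313, -1.2769)
Hamilton product q⊗(0,ω) = (-0.1414214, -1.6263461, 0.1414214, -0.2121321)
updated quaternion q' = (0.7039, -0.0325, 0.7095, -0.0042)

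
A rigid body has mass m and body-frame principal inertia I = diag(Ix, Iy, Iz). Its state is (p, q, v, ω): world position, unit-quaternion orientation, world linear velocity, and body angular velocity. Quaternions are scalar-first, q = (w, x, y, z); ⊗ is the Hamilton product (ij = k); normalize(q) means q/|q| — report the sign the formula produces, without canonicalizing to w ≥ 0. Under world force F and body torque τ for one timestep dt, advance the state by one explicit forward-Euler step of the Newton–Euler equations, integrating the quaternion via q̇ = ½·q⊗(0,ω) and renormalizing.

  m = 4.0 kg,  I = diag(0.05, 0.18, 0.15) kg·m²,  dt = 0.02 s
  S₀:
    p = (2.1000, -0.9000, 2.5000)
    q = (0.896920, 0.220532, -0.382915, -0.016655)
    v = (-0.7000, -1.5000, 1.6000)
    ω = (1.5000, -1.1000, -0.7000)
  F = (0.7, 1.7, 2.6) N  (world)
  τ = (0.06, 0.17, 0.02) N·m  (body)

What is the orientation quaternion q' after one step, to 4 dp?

2q̇ = q⊗(0,ω) = (-0.7636630, 1.5951000, -0.8572221, -0.2960567)
q' = normalize(q + ½dt·q⊗(0,ω)) = (0.8891, 0.2364, -0.3914, -0.0196)

q' = (0.8891, 0.2364, -0.3914, -0.0196)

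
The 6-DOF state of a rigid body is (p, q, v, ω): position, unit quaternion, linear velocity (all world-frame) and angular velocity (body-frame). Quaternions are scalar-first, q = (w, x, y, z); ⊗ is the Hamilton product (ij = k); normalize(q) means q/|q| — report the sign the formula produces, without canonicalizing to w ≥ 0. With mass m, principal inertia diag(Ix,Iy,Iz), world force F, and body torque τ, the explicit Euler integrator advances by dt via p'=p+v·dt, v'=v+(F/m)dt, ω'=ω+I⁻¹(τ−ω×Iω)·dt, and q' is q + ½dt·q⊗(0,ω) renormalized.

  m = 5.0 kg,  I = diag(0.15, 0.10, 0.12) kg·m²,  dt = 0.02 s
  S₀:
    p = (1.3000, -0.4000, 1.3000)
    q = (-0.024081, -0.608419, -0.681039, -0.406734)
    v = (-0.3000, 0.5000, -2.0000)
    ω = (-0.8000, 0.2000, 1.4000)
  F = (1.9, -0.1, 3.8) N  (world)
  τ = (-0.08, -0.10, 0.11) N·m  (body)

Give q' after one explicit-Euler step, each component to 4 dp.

2q̇ = q⊗(0,ω) = (0.2189002, -0.8528430, 1.1723576, -0.7002284)
q' = normalize(q + ½dt·q⊗(0,ω)) = (-0.0219, -0.6169, -0.6692, -0.4137)

q' = (-0.0219, -0.6169, -0.6692, -0.4137)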